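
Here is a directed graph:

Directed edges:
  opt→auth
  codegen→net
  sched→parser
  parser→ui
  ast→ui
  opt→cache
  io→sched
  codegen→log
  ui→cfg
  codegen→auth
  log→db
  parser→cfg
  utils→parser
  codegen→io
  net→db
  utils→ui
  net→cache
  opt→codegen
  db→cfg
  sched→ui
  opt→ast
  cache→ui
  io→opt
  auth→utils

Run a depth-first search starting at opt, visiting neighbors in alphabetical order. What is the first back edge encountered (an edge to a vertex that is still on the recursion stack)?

io→opt

DFS from opt (visiting neighbors in alphabetical order); mark gray on enter, black on exit:
opt gray
  ast gray
    ui gray
      cfg gray
      cfg black
    ui black
  ast black
  auth gray
    utils gray
      parser gray
        parser→cfg: cfg black — skip
        parser→ui: ui black — skip
      parser black
      utils→ui: ui black — skip
    utils black
  auth black
  cache gray
    cache→ui: ui black — skip
  cache black
  codegen gray
    codegen→auth: auth black — skip
    io gray
      io→opt: opt is gray → back edge
First back edge: io → opt.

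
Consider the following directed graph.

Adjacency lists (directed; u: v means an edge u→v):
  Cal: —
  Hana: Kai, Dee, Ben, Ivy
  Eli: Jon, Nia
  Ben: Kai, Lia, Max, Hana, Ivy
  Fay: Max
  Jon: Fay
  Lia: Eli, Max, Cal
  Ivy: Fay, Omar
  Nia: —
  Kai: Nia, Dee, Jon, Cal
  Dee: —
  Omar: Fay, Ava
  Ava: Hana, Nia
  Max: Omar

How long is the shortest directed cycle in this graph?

2

For each vertex v, BFS finds the shortest path from v back to v.
The shortest such closed walk is Ben → Hana → Ben, length 2.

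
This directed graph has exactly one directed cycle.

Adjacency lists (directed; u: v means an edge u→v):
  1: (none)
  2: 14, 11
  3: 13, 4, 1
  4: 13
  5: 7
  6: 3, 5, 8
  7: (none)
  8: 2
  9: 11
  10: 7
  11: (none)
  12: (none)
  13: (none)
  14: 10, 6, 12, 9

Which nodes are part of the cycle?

2, 6, 8, 14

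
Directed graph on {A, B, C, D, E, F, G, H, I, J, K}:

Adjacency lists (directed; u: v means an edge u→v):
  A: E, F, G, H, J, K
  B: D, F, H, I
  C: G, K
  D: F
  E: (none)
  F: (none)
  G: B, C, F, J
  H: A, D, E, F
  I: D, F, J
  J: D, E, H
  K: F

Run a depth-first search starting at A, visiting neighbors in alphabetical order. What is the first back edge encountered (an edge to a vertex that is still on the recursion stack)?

H->A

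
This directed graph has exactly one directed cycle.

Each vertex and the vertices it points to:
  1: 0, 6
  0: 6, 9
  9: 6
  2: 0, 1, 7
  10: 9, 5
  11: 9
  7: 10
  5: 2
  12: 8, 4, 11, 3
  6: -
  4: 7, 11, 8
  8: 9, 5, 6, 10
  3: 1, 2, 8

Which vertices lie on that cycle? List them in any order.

2, 5, 7, 10

DFS with gray/black marking from 2:
2 gray
  0 gray
    6 gray
    6 black
    9 gray
      9→6: 6 black — skip
    9 black
  0 black
  1 gray
    1→0: 0 black — skip
    1→6: 6 black — skip
  1 black
  7 gray
    10 gray
      10→9: 9 black — skip
      5 gray
        5→2: 2 is gray → back edge
Back edge closes the cycle 2 → 7 → 10 → 5 → 2; its vertices are {2, 5, 7, 10}.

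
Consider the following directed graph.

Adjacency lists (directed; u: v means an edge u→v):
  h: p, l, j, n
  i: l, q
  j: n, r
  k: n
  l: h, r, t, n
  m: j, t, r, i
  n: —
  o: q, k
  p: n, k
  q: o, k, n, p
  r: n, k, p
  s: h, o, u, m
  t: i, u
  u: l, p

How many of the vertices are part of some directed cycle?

A vertex is on a directed cycle iff it belongs to a strongly connected component of size ≥ 2 (or has a self-loop).
The vertices on cycles are {h, i, l, o, q, t, u} — 7 in total.

7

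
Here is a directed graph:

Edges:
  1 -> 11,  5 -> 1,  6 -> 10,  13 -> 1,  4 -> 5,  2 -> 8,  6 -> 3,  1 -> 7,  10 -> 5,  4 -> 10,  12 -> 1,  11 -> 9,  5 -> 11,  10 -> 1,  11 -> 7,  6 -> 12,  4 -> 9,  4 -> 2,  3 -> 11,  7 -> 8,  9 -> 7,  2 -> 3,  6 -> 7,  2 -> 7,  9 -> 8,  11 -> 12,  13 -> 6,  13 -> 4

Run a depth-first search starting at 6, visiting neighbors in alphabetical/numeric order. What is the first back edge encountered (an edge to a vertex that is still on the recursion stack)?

1->11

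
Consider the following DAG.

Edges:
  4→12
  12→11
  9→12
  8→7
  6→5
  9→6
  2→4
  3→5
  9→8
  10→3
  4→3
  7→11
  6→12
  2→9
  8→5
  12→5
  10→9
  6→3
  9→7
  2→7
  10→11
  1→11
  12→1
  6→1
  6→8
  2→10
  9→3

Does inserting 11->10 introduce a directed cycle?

Yes

Adding 11→10 creates a cycle iff 10 can already reach 11.
Path from 10: 10 → 11.
So 10 → … → 11 → 10 is a cycle.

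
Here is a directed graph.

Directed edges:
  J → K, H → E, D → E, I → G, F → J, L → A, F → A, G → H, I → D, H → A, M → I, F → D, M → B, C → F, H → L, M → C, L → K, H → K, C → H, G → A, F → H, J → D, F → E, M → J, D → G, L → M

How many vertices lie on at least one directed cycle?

9

A vertex is on a directed cycle iff it belongs to a strongly connected component of size ≥ 2 (or has a self-loop).
The vertices on cycles are {C, D, F, G, H, I, J, L, M} — 9 in total.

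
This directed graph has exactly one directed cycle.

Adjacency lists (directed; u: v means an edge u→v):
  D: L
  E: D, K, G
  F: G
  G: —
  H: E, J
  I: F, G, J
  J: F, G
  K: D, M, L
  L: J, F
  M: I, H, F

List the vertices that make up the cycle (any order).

DFS with gray/black marking from E:
E gray
  D gray
    L gray
      J gray
        F gray
          G gray
          G black
        F black
        J→G: G black — skip
      J black
      L→F: F black — skip
    L black
  D black
  K gray
    K→D: D black — skip
    M gray
      I gray
        I→F: F black — skip
        I→G: G black — skip
        I→J: J black — skip
      I black
      H gray
        H→E: E is gray → back edge
Back edge closes the cycle E → K → M → H → E; its vertices are {E, H, K, M}.

E, H, K, M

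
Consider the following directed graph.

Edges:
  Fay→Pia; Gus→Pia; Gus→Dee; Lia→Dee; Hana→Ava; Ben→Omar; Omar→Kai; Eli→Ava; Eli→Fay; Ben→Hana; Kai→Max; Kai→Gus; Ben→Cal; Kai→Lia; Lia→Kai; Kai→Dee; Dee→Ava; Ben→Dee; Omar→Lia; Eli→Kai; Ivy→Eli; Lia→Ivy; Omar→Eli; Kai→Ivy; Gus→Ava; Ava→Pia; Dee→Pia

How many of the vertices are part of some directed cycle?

4

A vertex is on a directed cycle iff it belongs to a strongly connected component of size ≥ 2 (or has a self-loop).
The vertices on cycles are {Eli, Ivy, Kai, Lia} — 4 in total.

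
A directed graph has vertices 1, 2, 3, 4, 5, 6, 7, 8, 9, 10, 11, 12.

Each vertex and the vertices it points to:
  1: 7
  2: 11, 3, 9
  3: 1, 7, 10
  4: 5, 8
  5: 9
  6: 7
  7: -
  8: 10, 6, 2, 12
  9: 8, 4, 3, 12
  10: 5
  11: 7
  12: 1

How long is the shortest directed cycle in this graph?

3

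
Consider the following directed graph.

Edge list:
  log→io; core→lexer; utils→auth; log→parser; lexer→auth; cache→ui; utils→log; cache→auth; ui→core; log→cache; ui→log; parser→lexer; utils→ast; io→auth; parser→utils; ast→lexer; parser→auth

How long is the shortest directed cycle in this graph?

3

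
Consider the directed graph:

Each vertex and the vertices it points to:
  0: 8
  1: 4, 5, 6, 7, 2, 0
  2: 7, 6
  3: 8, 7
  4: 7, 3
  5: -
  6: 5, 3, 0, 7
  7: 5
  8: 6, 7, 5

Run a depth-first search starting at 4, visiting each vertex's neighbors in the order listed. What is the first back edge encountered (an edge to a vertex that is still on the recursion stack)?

DFS from 4 (visiting each vertex's neighbors in the order listed); mark gray on enter, black on exit:
4 gray
  7 gray
    5 gray
    5 black
  7 black
  3 gray
    8 gray
      6 gray
        6→5: 5 black — skip
        6→3: 3 is gray → back edge
First back edge: 6 → 3.

6->3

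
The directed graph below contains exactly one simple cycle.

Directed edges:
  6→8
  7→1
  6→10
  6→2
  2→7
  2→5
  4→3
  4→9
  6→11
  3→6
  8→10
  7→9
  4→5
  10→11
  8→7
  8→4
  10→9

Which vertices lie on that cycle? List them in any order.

3, 4, 6, 8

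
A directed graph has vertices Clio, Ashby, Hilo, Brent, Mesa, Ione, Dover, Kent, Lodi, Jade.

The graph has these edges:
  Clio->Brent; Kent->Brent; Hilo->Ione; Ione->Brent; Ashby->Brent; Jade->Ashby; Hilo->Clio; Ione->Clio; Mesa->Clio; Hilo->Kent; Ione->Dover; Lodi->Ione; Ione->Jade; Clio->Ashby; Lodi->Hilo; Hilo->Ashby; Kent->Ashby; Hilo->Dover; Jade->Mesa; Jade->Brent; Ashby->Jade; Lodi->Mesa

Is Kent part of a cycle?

No

Kent lies on a cycle iff there is a path from Kent back to itself.
Exploring from Kent, it never reaches itself; equivalently, its strongly connected component is a singleton.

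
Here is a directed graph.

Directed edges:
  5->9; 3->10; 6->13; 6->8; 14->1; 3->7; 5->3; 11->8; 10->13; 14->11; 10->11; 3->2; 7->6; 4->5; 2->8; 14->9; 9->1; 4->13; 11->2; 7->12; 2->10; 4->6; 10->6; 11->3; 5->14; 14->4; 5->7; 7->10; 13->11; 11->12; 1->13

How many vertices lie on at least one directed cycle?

A vertex is on a directed cycle iff it belongs to a strongly connected component of size ≥ 2 (or has a self-loop).
The vertices on cycles are {2, 3, 4, 5, 6, 7, 10, 11, 13, 14} — 10 in total.

10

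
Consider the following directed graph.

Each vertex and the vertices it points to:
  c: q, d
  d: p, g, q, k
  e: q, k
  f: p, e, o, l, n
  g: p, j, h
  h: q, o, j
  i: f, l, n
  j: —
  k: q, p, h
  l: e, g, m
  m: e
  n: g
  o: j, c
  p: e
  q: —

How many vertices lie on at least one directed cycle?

8

A vertex is on a directed cycle iff it belongs to a strongly connected component of size ≥ 2 (or has a self-loop).
The vertices on cycles are {c, d, e, g, h, k, o, p} — 8 in total.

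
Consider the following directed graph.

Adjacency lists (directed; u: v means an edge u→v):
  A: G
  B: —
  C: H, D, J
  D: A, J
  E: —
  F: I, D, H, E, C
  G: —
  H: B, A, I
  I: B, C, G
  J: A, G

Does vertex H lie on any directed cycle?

Yes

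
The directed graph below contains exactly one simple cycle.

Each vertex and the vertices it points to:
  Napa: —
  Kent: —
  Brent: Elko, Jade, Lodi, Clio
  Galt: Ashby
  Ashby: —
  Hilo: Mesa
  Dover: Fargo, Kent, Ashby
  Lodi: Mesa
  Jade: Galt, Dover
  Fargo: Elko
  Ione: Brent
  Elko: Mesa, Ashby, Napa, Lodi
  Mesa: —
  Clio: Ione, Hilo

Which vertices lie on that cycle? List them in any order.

Clio, Ione, Brent

DFS with gray/black marking from Brent:
Brent gray
  Elko gray
    Mesa gray
    Mesa black
    Ashby gray
    Ashby black
    Napa gray
    Napa black
    Lodi gray
      Lodi→Mesa: Mesa black — skip
    Lodi black
  Elko black
  Jade gray
    Galt gray
      Galt→Ashby: Ashby black — skip
    Galt black
    Dover gray
      Fargo gray
        Fargo→Elko: Elko black — skip
      Fargo black
      Kent gray
      Kent black
      Dover→Ashby: Ashby black — skip
    Dover black
  Jade black
  Brent→Lodi: Lodi black — skip
  Clio gray
    Ione gray
      Ione→Brent: Brent is gray → back edge
Back edge closes the cycle Brent → Clio → Ione → Brent; its vertices are {Clio, Ione, Brent}.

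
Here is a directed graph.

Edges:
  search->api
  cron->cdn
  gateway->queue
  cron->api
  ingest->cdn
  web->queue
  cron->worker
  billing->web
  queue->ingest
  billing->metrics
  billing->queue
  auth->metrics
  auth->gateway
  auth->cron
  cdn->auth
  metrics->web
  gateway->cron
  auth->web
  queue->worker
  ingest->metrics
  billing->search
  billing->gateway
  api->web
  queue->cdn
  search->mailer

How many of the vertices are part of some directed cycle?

A vertex is on a directed cycle iff it belongs to a strongly connected component of size ≥ 2 (or has a self-loop).
The vertices on cycles are {api, cdn, web, auth, cron, queue, ingest, gateway, metrics} — 9 in total.

9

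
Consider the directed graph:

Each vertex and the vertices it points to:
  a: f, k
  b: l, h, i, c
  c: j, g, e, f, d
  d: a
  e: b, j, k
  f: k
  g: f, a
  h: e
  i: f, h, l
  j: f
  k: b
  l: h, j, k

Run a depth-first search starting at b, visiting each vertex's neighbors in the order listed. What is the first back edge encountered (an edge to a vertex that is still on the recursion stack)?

e->b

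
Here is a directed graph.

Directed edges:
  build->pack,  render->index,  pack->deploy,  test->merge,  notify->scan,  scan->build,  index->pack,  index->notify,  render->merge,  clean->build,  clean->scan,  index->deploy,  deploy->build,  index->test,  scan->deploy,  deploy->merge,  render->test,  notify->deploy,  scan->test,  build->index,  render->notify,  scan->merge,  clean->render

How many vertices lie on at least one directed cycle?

A vertex is on a directed cycle iff it belongs to a strongly connected component of size ≥ 2 (or has a self-loop).
The vertices on cycles are {pack, scan, build, index, deploy, notify} — 6 in total.

6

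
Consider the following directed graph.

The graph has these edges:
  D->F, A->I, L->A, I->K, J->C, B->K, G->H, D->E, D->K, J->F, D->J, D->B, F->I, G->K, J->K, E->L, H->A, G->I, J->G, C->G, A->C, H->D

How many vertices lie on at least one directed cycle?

A vertex is on a directed cycle iff it belongs to a strongly connected component of size ≥ 2 (or has a self-loop).
The vertices on cycles are {A, C, D, E, G, H, J, L} — 8 in total.

8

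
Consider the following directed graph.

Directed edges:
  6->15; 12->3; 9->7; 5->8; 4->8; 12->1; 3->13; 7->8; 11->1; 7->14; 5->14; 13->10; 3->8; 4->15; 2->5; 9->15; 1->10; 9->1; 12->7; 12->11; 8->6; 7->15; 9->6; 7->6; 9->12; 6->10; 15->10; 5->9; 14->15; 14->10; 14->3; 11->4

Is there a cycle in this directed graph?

No

DFS with white/gray/black marking, starting from 2:
2 gray
  5 gray
    8 gray
      6 gray
        15 gray
          10 gray
          10 black
        15 black
        6→10: 10 black — skip
      6 black
    8 black
    9 gray
      9→6: 6 black — skip
      12 gray
        7 gray
          7→6: 6 black — skip
          7→8: 8 black — skip
          14 gray
            3 gray
              3→8: 8 black — skip
              13 gray
                13→10: 10 black — skip
              13 black
            3 black
            14→15: 15 black — skip
            14→10: 10 black — skip
          14 black
          7→15: 15 black — skip
        7 black
        12→3: 3 black — skip
        1 gray
          1→10: 10 black — skip
        1 black
        11 gray
          11→1: 1 black — skip
          4 gray
            4→15: 15 black — skip
            4→8: 8 black — skip
          4 black
        11 black
      12 black
      9→7: 7 black — skip
      9→15: 15 black — skip
      9→1: 1 black — skip
    9 black
    5→14: 14 black — skip
  5 black
2 black
Every edge goes to a white or black vertex — no back edge, so the graph is acyclic.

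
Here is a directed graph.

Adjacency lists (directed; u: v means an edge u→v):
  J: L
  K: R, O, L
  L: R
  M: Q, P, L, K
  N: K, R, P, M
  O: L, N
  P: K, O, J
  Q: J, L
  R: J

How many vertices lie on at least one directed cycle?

8

A vertex is on a directed cycle iff it belongs to a strongly connected component of size ≥ 2 (or has a self-loop).
The vertices on cycles are {J, K, L, M, N, O, P, R} — 8 in total.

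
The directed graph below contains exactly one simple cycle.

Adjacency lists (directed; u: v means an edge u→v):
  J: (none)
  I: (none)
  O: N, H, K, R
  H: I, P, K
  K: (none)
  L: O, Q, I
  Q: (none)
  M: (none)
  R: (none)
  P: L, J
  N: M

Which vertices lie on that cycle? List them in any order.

H, L, O, P

DFS with gray/black marking from P:
P gray
  L gray
    O gray
      N gray
        M gray
        M black
      N black
      H gray
        I gray
        I black
        H→P: P is gray → back edge
Back edge closes the cycle P → L → O → H → P; its vertices are {H, L, O, P}.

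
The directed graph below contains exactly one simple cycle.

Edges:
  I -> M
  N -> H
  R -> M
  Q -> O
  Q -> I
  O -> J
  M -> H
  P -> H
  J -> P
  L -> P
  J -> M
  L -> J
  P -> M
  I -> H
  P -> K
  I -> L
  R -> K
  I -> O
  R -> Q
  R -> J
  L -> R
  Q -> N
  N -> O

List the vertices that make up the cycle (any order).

I, L, Q, R

DFS with gray/black marking from Q:
Q gray
  O gray
    J gray
      P gray
        H gray
        H black
        M gray
          M→H: H black — skip
        M black
        K gray
        K black
      P black
      J→M: M black — skip
    J black
  O black
  N gray
    N→O: O black — skip
    N→H: H black — skip
  N black
  I gray
    I→M: M black — skip
    I→H: H black — skip
    I→O: O black — skip
    L gray
      L→J: J black — skip
      R gray
        R→Q: Q is gray → back edge
Back edge closes the cycle Q → I → L → R → Q; its vertices are {I, L, Q, R}.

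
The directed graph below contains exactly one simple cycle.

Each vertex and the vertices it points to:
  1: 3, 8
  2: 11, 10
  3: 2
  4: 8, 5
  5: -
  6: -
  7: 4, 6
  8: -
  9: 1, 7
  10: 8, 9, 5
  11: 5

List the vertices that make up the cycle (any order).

1, 2, 3, 9, 10

DFS with gray/black marking from 9:
9 gray
  1 gray
    3 gray
      2 gray
        11 gray
          5 gray
          5 black
        11 black
        10 gray
          8 gray
          8 black
          10→9: 9 is gray → back edge
Back edge closes the cycle 9 → 1 → 3 → 2 → 10 → 9; its vertices are {1, 2, 3, 9, 10}.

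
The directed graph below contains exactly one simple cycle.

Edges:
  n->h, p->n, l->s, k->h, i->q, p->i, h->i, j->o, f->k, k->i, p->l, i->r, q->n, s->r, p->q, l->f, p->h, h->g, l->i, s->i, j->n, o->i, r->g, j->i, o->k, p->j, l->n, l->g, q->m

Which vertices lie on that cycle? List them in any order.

h, i, n, q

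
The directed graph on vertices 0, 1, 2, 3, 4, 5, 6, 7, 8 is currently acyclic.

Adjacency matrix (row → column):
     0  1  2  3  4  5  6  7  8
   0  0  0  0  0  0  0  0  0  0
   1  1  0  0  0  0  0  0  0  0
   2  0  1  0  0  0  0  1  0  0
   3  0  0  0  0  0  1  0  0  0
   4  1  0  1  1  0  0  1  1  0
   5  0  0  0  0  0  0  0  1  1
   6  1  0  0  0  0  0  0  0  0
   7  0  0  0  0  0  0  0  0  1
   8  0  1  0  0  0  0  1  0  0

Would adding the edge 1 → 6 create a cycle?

Adding 1→6 creates a cycle iff 6 can already reach 1.
Explore from 6: no path reaches 1. The graph stays acyclic.

No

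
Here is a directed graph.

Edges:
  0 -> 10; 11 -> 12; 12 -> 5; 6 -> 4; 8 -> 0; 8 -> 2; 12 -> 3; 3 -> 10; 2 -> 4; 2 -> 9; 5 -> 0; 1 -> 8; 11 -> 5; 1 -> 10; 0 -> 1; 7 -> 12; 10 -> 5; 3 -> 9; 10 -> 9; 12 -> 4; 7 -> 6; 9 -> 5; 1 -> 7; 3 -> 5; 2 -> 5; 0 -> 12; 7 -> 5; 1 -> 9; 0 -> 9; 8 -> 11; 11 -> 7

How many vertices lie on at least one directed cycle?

A vertex is on a directed cycle iff it belongs to a strongly connected component of size ≥ 2 (or has a self-loop).
The vertices on cycles are {0, 1, 2, 3, 5, 7, 8, 9, 10, 11, 12} — 11 in total.

11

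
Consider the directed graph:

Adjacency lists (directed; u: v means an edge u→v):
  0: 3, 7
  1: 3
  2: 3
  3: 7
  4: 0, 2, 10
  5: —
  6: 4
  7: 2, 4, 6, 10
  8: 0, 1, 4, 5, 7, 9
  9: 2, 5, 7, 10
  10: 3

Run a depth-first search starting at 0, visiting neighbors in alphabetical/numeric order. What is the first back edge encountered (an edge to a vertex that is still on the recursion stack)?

DFS from 0 (visiting neighbors in alphabetical/numeric order); mark gray on enter, black on exit:
0 gray
  3 gray
    7 gray
      2 gray
        2→3: 3 is gray → back edge
First back edge: 2 → 3.

2→3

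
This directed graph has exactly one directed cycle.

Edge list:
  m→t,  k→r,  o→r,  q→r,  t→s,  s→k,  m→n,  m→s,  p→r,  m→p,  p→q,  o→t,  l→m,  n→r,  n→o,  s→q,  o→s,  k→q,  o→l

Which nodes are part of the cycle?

l, m, n, o

DFS with gray/black marking from l:
l gray
  m gray
    s gray
      q gray
        r gray
        r black
      q black
      k gray
        k→r: r black — skip
        k→q: q black — skip
      k black
    s black
    t gray
      t→s: s black — skip
    t black
    n gray
      n→r: r black — skip
      o gray
        o→s: s black — skip
        o→l: l is gray → back edge
Back edge closes the cycle l → m → n → o → l; its vertices are {l, m, n, o}.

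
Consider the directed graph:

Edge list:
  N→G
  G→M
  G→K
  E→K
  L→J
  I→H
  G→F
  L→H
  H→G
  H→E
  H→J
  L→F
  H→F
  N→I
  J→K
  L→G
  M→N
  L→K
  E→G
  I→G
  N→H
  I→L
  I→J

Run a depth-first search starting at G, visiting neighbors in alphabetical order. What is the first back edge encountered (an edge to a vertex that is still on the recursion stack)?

N→G

DFS from G (visiting neighbors in alphabetical order); mark gray on enter, black on exit:
G gray
  F gray
  F black
  K gray
  K black
  M gray
    N gray
      N→G: G is gray → back edge
First back edge: N → G.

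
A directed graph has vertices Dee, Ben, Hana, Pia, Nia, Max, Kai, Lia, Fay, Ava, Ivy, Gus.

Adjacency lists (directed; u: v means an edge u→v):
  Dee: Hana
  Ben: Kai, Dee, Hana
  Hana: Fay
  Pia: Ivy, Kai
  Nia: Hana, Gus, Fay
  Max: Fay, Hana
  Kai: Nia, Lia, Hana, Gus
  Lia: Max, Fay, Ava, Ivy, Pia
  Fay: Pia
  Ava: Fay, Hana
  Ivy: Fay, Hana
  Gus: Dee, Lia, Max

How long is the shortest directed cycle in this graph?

3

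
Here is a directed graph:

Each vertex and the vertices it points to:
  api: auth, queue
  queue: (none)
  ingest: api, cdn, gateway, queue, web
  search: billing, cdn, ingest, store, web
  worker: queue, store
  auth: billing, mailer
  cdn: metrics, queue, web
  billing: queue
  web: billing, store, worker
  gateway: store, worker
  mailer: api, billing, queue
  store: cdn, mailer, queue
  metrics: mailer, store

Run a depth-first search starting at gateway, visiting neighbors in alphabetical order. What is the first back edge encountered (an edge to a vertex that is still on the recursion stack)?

DFS from gateway (visiting neighbors in alphabetical order); mark gray on enter, black on exit:
gateway gray
  store gray
    cdn gray
      metrics gray
        mailer gray
          api gray
            auth gray
              billing gray
                queue gray
                queue black
              billing black
              auth→mailer: mailer is gray → back edge
First back edge: auth → mailer.

auth→mailer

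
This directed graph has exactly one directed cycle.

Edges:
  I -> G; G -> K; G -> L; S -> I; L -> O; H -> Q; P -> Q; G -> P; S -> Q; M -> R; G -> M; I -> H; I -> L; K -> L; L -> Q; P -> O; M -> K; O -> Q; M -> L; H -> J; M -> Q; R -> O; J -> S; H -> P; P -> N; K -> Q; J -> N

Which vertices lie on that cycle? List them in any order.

DFS with gray/black marking from I:
I gray
  G gray
    M gray
      K gray
        Q gray
        Q black
        L gray
          O gray
            O→Q: Q black — skip
          O black
          L→Q: Q black — skip
        L black
      K black
      M→L: L black — skip
      R gray
        R→O: O black — skip
      R black
      M→Q: Q black — skip
    M black
    G→K: K black — skip
    G→L: L black — skip
    P gray
      P→Q: Q black — skip
      P→O: O black — skip
      N gray
      N black
    P black
  G black
  H gray
    H→Q: Q black — skip
    H→P: P black — skip
    J gray
      S gray
        S→Q: Q black — skip
        S→I: I is gray → back edge
Back edge closes the cycle I → H → J → S → I; its vertices are {H, I, J, S}.

H, I, J, S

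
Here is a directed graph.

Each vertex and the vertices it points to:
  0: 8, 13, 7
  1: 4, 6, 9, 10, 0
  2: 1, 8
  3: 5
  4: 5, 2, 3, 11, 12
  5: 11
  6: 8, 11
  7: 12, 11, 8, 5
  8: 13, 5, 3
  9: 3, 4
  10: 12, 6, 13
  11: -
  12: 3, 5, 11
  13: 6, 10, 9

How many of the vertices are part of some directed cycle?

A vertex is on a directed cycle iff it belongs to a strongly connected component of size ≥ 2 (or has a self-loop).
The vertices on cycles are {0, 1, 2, 4, 6, 7, 8, 9, 10, 13} — 10 in total.

10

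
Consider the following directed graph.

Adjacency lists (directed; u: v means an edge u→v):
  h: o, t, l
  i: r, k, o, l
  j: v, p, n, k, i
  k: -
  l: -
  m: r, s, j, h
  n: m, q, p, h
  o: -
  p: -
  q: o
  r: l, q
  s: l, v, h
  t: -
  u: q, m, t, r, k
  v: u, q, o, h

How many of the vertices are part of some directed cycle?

6

A vertex is on a directed cycle iff it belongs to a strongly connected component of size ≥ 2 (or has a self-loop).
The vertices on cycles are {j, m, n, s, u, v} — 6 in total.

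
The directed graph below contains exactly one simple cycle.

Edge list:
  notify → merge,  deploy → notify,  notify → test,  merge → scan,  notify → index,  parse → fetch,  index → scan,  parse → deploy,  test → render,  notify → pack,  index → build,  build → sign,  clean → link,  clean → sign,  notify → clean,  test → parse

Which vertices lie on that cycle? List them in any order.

DFS with gray/black marking from notify:
notify gray
  merge gray
    scan gray
    scan black
  merge black
  test gray
    parse gray
      deploy gray
        deploy→notify: notify is gray → back edge
Back edge closes the cycle notify → test → parse → deploy → notify; its vertices are {test, parse, deploy, notify}.

test, parse, deploy, notify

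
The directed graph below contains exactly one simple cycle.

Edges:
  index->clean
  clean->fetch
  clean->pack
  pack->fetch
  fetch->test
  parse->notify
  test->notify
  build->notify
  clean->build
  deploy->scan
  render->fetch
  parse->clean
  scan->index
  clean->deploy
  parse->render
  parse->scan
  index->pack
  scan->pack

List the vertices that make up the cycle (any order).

scan, clean, index, deploy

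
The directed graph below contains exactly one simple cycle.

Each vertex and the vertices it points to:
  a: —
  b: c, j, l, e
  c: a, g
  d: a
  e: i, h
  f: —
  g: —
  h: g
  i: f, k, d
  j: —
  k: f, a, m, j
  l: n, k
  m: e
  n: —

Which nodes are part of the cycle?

e, i, k, m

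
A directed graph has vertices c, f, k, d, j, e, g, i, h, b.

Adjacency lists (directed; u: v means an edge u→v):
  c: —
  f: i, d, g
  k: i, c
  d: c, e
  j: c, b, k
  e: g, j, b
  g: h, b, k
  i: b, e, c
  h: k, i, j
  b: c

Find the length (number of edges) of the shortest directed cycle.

4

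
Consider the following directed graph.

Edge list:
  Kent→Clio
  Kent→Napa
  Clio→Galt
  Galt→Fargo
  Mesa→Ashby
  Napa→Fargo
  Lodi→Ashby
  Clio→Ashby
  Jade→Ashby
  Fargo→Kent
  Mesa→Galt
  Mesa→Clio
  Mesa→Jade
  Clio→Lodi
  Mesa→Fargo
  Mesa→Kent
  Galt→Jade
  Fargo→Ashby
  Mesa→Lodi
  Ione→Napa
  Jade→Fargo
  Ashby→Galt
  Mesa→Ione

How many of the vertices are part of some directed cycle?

8

A vertex is on a directed cycle iff it belongs to a strongly connected component of size ≥ 2 (or has a self-loop).
The vertices on cycles are {Clio, Galt, Jade, Kent, Lodi, Napa, Ashby, Fargo} — 8 in total.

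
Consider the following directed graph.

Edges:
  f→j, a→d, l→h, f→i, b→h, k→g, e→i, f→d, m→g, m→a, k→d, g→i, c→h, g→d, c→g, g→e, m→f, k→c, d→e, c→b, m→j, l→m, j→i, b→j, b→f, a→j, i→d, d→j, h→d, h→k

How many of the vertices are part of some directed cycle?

8

A vertex is on a directed cycle iff it belongs to a strongly connected component of size ≥ 2 (or has a self-loop).
The vertices on cycles are {b, c, d, e, h, i, j, k} — 8 in total.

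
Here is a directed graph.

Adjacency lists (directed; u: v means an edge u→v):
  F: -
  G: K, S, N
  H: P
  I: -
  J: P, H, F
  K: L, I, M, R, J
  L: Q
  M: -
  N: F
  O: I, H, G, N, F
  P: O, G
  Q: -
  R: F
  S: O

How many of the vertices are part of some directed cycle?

A vertex is on a directed cycle iff it belongs to a strongly connected component of size ≥ 2 (or has a self-loop).
The vertices on cycles are {G, H, J, K, O, P, S} — 7 in total.

7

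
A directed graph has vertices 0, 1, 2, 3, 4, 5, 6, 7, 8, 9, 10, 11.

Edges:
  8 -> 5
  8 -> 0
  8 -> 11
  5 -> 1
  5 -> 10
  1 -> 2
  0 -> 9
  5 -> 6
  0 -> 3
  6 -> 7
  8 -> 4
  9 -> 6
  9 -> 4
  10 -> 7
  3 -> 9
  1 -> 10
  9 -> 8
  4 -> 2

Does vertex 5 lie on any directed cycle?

5 lies on a cycle iff there is a path from 5 back to itself.
Exploring from 5, it never reaches itself; equivalently, its strongly connected component is a singleton.

No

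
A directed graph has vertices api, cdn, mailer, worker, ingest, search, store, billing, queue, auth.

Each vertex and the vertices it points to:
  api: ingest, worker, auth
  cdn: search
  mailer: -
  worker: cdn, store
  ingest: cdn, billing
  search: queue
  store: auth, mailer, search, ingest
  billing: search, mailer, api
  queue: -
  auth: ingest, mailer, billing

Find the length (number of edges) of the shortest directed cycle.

3

For each vertex v, BFS finds the shortest path from v back to v.
The shortest such closed walk is api → auth → billing → api, length 3.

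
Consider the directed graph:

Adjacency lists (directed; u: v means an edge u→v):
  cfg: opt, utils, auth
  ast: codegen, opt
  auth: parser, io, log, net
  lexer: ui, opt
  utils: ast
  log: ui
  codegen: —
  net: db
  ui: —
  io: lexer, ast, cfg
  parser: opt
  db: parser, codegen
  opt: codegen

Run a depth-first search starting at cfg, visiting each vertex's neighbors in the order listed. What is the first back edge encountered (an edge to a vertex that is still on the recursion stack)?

io→cfg

DFS from cfg (visiting each vertex's neighbors in the order listed); mark gray on enter, black on exit:
cfg gray
  opt gray
    codegen gray
    codegen black
  opt black
  utils gray
    ast gray
      ast→codegen: codegen black — skip
      ast→opt: opt black — skip
    ast black
  utils black
  auth gray
    parser gray
      parser→opt: opt black — skip
    parser black
    io gray
      lexer gray
        ui gray
        ui black
        lexer→opt: opt black — skip
      lexer black
      io→ast: ast black — skip
      io→cfg: cfg is gray → back edge
First back edge: io → cfg.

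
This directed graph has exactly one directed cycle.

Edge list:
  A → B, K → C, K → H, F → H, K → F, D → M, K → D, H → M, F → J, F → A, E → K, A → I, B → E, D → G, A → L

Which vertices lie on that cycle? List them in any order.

A, B, E, F, K

DFS with gray/black marking from E:
E gray
  K gray
    D gray
      M gray
      M black
      G gray
      G black
    D black
    C gray
    C black
    H gray
      H→M: M black — skip
    H black
    F gray
      F→H: H black — skip
      A gray
        B gray
          B→E: E is gray → back edge
Back edge closes the cycle E → K → F → A → B → E; its vertices are {A, B, E, F, K}.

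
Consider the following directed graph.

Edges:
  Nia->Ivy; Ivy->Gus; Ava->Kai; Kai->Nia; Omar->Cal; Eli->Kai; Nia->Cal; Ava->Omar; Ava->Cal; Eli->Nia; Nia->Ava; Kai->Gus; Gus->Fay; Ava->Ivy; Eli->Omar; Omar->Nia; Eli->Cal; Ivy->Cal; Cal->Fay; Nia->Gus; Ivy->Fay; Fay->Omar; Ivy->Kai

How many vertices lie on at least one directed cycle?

8

A vertex is on a directed cycle iff it belongs to a strongly connected component of size ≥ 2 (or has a self-loop).
The vertices on cycles are {Ava, Cal, Fay, Gus, Ivy, Kai, Nia, Omar} — 8 in total.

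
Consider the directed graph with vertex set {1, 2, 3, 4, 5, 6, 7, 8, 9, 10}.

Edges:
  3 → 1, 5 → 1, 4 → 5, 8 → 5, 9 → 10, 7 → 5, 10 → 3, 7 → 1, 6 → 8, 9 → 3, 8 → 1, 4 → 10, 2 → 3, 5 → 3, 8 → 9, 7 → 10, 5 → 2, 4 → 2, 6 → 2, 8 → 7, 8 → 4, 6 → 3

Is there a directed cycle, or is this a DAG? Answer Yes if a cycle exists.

No

DFS with white/gray/black marking, starting from 10:
10 gray
  3 gray
    1 gray
    1 black
  3 black
10 black
2 gray
  2→3: 3 black — skip
2 black
4 gray
  4→2: 2 black — skip
  5 gray
    5→2: 2 black — skip
    5→3: 3 black — skip
    5→1: 1 black — skip
  5 black
  4→10: 10 black — skip
4 black
6 gray
  6→2: 2 black — skip
  6→3: 3 black — skip
  8 gray
    8→4: 4 black — skip
    9 gray
      9→10: 10 black — skip
      9→3: 3 black — skip
    9 black
    7 gray
      7→5: 5 black — skip
      7→1: 1 black — skip
      7→10: 10 black — skip
    7 black
    8→1: 1 black — skip
    8→5: 5 black — skip
  8 black
6 black
Every edge goes to a white or black vertex — no back edge, so the graph is acyclic.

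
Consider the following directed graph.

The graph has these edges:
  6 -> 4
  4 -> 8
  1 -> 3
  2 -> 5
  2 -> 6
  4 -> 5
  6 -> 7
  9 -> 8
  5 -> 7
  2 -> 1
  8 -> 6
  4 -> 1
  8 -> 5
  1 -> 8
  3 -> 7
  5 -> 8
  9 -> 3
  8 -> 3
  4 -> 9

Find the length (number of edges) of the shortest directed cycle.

2

For each vertex v, BFS finds the shortest path from v back to v.
The shortest such closed walk is 5 → 8 → 5, length 2.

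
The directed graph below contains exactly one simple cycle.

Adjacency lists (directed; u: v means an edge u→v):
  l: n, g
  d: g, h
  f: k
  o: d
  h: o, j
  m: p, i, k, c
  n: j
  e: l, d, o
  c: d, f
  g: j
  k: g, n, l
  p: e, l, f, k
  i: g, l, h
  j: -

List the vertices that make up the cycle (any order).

DFS with gray/black marking from o:
o gray
  d gray
    g gray
      j gray
      j black
    g black
    h gray
      h→o: o is gray → back edge
Back edge closes the cycle o → d → h → o; its vertices are {d, h, o}.

d, h, o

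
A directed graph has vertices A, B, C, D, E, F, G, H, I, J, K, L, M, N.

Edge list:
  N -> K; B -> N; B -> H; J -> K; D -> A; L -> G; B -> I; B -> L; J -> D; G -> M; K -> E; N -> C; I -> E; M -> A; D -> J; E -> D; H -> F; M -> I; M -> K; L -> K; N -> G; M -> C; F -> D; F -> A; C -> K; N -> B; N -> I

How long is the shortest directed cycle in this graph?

For each vertex v, BFS finds the shortest path from v back to v.
The shortest such closed walk is N → B → N, length 2.

2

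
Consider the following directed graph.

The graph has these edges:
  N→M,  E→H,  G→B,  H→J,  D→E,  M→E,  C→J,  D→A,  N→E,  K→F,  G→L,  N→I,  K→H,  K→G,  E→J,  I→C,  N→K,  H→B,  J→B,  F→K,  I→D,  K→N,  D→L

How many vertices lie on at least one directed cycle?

3

A vertex is on a directed cycle iff it belongs to a strongly connected component of size ≥ 2 (or has a self-loop).
The vertices on cycles are {F, K, N} — 3 in total.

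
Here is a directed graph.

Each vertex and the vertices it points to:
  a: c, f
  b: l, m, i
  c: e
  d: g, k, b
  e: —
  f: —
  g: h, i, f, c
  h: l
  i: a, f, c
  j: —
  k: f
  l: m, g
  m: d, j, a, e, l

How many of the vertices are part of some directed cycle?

A vertex is on a directed cycle iff it belongs to a strongly connected component of size ≥ 2 (or has a self-loop).
The vertices on cycles are {b, d, g, h, l, m} — 6 in total.

6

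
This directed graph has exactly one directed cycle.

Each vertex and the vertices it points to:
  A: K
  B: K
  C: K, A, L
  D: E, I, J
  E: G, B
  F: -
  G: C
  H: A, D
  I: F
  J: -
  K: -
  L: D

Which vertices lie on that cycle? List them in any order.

DFS with gray/black marking from D:
D gray
  E gray
    G gray
      C gray
        K gray
        K black
        A gray
          A→K: K black — skip
        A black
        L gray
          L→D: D is gray → back edge
Back edge closes the cycle D → E → G → C → L → D; its vertices are {C, D, E, G, L}.

C, D, E, G, L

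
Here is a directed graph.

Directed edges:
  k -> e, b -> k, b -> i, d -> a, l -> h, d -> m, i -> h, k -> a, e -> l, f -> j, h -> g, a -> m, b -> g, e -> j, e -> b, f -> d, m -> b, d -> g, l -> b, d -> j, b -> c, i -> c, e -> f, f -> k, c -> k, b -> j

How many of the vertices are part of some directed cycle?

A vertex is on a directed cycle iff it belongs to a strongly connected component of size ≥ 2 (or has a self-loop).
The vertices on cycles are {a, b, c, d, e, f, i, k, l, m} — 10 in total.

10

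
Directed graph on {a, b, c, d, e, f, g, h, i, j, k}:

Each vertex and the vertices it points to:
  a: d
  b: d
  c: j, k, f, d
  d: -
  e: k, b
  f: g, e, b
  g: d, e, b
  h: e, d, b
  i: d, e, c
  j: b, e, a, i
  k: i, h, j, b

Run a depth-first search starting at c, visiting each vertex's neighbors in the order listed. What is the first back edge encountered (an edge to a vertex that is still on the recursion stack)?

DFS from c (visiting each vertex's neighbors in the order listed); mark gray on enter, black on exit:
c gray
  j gray
    b gray
      d gray
      d black
    b black
    e gray
      k gray
        i gray
          i→d: d black — skip
          i→e: e is gray → back edge
First back edge: i → e.

i->e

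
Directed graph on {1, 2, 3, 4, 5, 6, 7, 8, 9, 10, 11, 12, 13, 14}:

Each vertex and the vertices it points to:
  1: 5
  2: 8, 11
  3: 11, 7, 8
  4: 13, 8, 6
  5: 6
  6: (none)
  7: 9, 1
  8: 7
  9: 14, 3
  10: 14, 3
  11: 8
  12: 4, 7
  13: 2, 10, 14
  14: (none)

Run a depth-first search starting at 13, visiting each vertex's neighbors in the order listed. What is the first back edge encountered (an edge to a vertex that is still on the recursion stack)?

DFS from 13 (visiting each vertex's neighbors in the order listed); mark gray on enter, black on exit:
13 gray
  2 gray
    8 gray
      7 gray
        9 gray
          14 gray
          14 black
          3 gray
            11 gray
              11→8: 8 is gray → back edge
First back edge: 11 → 8.

11->8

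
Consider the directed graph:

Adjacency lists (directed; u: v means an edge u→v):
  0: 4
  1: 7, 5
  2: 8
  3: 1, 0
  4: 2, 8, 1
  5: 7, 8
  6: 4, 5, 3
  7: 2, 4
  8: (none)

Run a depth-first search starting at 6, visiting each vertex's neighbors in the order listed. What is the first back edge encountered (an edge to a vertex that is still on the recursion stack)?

DFS from 6 (visiting each vertex's neighbors in the order listed); mark gray on enter, black on exit:
6 gray
  4 gray
    2 gray
      8 gray
      8 black
    2 black
    4→8: 8 black — skip
    1 gray
      7 gray
        7→2: 2 black — skip
        7→4: 4 is gray → back edge
First back edge: 7 → 4.

7→4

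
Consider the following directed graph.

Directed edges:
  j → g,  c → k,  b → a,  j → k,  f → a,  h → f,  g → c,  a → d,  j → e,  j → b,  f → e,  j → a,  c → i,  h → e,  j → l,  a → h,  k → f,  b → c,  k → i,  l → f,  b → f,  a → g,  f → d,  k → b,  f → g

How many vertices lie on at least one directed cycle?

A vertex is on a directed cycle iff it belongs to a strongly connected component of size ≥ 2 (or has a self-loop).
The vertices on cycles are {a, b, c, f, g, h, k} — 7 in total.

7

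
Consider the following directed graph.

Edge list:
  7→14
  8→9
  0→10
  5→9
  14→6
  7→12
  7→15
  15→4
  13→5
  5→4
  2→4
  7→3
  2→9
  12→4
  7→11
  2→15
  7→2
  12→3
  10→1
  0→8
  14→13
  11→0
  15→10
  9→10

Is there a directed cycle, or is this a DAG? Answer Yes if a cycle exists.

DFS with white/gray/black marking, starting from 9:
9 gray
  10 gray
    1 gray
    1 black
  10 black
9 black
0 gray
  0→10: 10 black — skip
  8 gray
    8→9: 9 black — skip
  8 black
0 black
2 gray
  2→9: 9 black — skip
  4 gray
  4 black
  15 gray
    15→10: 10 black — skip
    15→4: 4 black — skip
  15 black
2 black
3 gray
3 black
5 gray
  5→9: 9 black — skip
  5→4: 4 black — skip
5 black
6 gray
6 black
7 gray
  12 gray
    12→4: 4 black — skip
    12→3: 3 black — skip
  12 black
  7→15: 15 black — skip
  7→2: 2 black — skip
  14 gray
    13 gray
      13→5: 5 black — skip
    13 black
    14→6: 6 black — skip
  14 black
  7→3: 3 black — skip
  11 gray
    11→0: 0 black — skip
  11 black
7 black
Every edge goes to a white or black vertex — no back edge, so the graph is acyclic.

No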